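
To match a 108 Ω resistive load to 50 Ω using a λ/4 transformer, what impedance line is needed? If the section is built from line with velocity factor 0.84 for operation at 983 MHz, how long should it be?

Z_qwt ≈ 73.5 Ω; length ≈ 6.41 cm

Z_qwt = √(Z_0·R_L) = √(50 × 108) = √5400
λ = 0.84·c/f = 0.256 m, so l = λ/4 = 0.0641 m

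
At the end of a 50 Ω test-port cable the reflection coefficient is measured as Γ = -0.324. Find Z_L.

Z_L ≈ 25.5 Ω

Z_L = Z_0·(1 + Γ)/(1 − Γ) = 50·(0.676)/(1.32)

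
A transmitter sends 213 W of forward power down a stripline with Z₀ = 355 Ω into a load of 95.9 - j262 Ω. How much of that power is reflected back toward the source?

|Γ| = |(-259.1 − j262)/(450.9 − j262)| = 0.707
|Γ|² = 0.499
P_refl = |Γ|²·P_inc = 106 W, P_del = (1 − |Γ|²)·P_inc = 107 W

P_reflected ≈ 106 W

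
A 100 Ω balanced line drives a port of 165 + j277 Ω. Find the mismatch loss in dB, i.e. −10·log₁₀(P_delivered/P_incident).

mismatch loss ≈ 3.48 dB

Γ = (65 + j277)/(265 + j277), |Γ| = 0.742
|Γ|² = 0.551, so P_del/P_inc = 1 − |Γ|² = 0.449
ML = −10·log₁₀(1 − |Γ|²)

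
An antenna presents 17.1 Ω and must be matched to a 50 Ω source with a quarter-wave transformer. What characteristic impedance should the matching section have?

Z_qwt ≈ 29.2 Ω

Z_qwt = √(Z_0·R_L) = √(50 × 17.1) = √855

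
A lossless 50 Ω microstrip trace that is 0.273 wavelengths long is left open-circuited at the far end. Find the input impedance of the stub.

βl = 2π × 0.273 = 98.3°
tan(βl) = -6.87
For an open-circuited stub, Z_in = −jZ_0·cot(βl) = −jZ_0/tan(βl)

Z_in ≈ +j7.28 Ω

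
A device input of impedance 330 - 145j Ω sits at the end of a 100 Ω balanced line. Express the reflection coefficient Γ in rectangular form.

Γ ≈ 0.582 − j0.141

Γ = (Z_L − Z_0)/(Z_L + Z_0) = (230 − j145)/(430 − j145)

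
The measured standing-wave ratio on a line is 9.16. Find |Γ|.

|Γ| = (S − 1)/(S + 1) = (9.16 − 1)/(9.16 + 1) = 8.16/10.2

|Γ| ≈ 0.803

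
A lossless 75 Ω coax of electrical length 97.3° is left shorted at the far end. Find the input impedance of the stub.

tan(βl) = -7.81
For a shorted stub, Z_in = jZ_0·tan(βl)

Z_in ≈ −j585 Ω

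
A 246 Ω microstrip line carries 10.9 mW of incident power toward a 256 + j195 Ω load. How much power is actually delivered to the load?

P_delivered ≈ 9.47 mW

|Γ| = |(10 + j195)/(502 + j195)| = 0.363
|Γ|² = 0.131
P_refl = |Γ|²·P_inc = 1.43 mW, P_del = (1 − |Γ|²)·P_inc = 9.47 mW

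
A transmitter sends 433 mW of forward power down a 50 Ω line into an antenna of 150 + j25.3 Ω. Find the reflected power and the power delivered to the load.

P_reflected ≈ 113 mW; P_delivered ≈ 320 mW

|Γ| = |(100 + j25.3)/(200 + j25.3)| = 0.512
|Γ|² = 0.262
P_refl = |Γ|²·P_inc = 113 mW, P_del = (1 − |Γ|²)·P_inc = 320 mW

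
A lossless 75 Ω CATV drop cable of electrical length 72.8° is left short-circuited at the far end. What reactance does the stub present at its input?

tan(βl) = 3.23
For a short-circuited stub, Z_in = jZ_0·tan(βl)

X_in ≈ 242 Ω (inductive)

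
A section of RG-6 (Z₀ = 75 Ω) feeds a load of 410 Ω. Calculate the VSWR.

For a purely resistive load, VSWR = R_L/Z_0 or Z_0/R_L (whichever > 1) = 410/75

VSWR ≈ 5.47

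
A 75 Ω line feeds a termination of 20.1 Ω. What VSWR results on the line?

VSWR ≈ 3.73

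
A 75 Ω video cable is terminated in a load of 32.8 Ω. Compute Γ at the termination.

Γ = (Z_L − Z_0)/(Z_L + Z_0) = (32.8 − 75)/(32.8 + 75) = -42.2/107.8

Γ = -0.391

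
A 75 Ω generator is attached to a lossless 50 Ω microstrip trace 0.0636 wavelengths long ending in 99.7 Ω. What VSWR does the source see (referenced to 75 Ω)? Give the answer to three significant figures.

βl = 2π × 0.0636 = 22.9°
tan(βl) = 0.422
Z_in = Z_0·(Z_L + jZ_0·tanβl)/(Z_0 + jZ_L·tanβl) = 68.7 − j36.8 Ω
Γ_s = (Z_in − Z_s)/(Z_in + Z_s) = (-6.26 − j36.8)/(144 − j36.8), |Γ_s| = 0.251
VSWR = (1 + |Γ_s|)/(1 − |Γ_s|)

VSWR ≈ 1.67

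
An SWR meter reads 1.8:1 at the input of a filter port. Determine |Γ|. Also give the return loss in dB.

|Γ| = (S − 1)/(S + 1) = (1.8 − 1)/(1.8 + 1) = 0.8/2.8
RL = −20·log₁₀|Γ| = −20·log₁₀(0.286)

|Γ| ≈ 0.286; return loss ≈ 10.9 dB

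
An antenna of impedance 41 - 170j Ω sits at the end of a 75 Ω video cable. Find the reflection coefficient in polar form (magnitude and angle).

Γ = (Z_L − Z_0)/(Z_L + Z_0) = (-34 − j170)/(116 − j170)
|Γ| = 173/206 = 0.842

Γ ≈ 0.842 ∠ -45.6°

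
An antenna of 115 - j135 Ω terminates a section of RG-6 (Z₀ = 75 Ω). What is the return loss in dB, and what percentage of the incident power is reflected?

RL ≈ 4.38 dB; 36.5% of incident power reflected

Γ = (40 − j135)/(190 − j135), |Γ| = 0.604
RL = −20·log₁₀(0.604) = 4.38 dB
P_refl/P_inc = |Γ|² = 0.365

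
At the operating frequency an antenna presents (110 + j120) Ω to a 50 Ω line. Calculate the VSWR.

Γ = (Z_L − Z_0)/(Z_L + Z_0) = (60 + j120)/(160 + j120)
|Γ| = 134/200 = 0.671
VSWR = (1 + |Γ|)/(1 − |Γ|) = 1.67/0.329

VSWR ≈ 5.08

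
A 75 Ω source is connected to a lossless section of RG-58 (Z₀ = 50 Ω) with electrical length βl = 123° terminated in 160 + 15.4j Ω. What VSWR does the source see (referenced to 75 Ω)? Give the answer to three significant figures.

tan(βl) = -1.54
Z_in = Z_0·(Z_L + jZ_0·tanβl)/(Z_0 + jZ_L·tanβl) = 20.4 + j26.4 Ω
Γ_s = (Z_in − Z_s)/(Z_in + Z_s) = (-54.6 + j26.4)/(95.4 + j26.4), |Γ_s| = 0.613
VSWR = (1 + |Γ_s|)/(1 − |Γ_s|)

VSWR ≈ 4.16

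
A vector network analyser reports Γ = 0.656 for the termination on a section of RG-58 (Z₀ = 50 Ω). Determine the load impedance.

Z_L = Z_0·(1 + Γ)/(1 − Γ) = 50·(1.66)/(0.344)

Z_L ≈ 241 Ω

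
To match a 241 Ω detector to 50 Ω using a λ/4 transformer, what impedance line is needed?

Z_qwt = √(Z_0·R_L) = √(50 × 241) = √12050

Z_qwt ≈ 110 Ω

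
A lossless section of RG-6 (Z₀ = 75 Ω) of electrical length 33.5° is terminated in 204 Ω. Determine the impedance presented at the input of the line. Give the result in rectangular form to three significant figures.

Z_in ≈ 69.2 − j74.9 Ω

tan(βl) = tan(33.5°) = 0.662
Z_in = Z_0·(Z_L + jZ_0·tanβl)/(Z_0 + jZ_L·tanβl)
     = 75·(204 + j49.6)/(75 + j135)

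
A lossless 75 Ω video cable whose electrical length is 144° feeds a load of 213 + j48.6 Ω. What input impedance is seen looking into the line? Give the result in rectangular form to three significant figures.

Z_in ≈ 50.7 + j67.1 Ω

tan(βl) = tan(144°) = -0.727
Z_in = Z_0·(Z_L + jZ_0·tanβl)/(Z_0 + jZ_L·tanβl)
     = 75·(213 − j5.89)/(110 − j155)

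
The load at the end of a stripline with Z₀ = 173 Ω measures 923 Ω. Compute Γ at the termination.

Γ = 0.684

Γ = (Z_L − Z_0)/(Z_L + Z_0) = (923 − 173)/(923 + 173) = 750/1096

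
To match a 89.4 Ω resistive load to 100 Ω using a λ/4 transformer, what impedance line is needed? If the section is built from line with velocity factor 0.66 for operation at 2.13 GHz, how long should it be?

Z_qwt = √(Z_0·R_L) = √(100 × 89.4) = √8940
λ = 0.66·c/f = 0.093 m, so l = λ/4 = 0.0232 m

Z_qwt ≈ 94.6 Ω; length ≈ 2.32 cm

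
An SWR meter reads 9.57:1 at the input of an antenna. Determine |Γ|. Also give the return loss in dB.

|Γ| = (S − 1)/(S + 1) = (9.57 − 1)/(9.57 + 1) = 8.57/10.6
RL = −20·log₁₀|Γ| = −20·log₁₀(0.811)

|Γ| ≈ 0.811; return loss ≈ 1.82 dB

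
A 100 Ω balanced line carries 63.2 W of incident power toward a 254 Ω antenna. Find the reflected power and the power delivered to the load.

P_reflected ≈ 12 W; P_delivered ≈ 51.2 W

Γ = (254 − 100)/(254 + 100) = 0.435
|Γ|² = 0.189
P_refl = |Γ|²·P_inc = 12 W, P_del = (1 − |Γ|²)·P_inc = 51.2 W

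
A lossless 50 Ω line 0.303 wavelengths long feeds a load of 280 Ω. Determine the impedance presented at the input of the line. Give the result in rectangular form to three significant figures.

Z_in ≈ 9.96 + j16.7 Ω

βl = 2π × 0.303 = 109°
tan(βl) = tan(109°) = -2.89
Z_in = Z_0·(Z_L + jZ_0·tanβl)/(Z_0 + jZ_L·tanβl)
     = 50·(280 − j145)/(50 − j810)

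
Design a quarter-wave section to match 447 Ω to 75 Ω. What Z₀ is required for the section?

Z_qwt = √(Z_0·R_L) = √(75 × 447) = √33520

Z_qwt ≈ 183 Ω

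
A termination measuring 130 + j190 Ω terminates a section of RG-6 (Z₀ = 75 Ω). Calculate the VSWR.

VSWR ≈ 5.84

Γ = (Z_L − Z_0)/(Z_L + Z_0) = (55 + j190)/(205 + j190)
|Γ| = 198/280 = 0.708
VSWR = (1 + |Γ|)/(1 − |Γ|) = 1.71/0.292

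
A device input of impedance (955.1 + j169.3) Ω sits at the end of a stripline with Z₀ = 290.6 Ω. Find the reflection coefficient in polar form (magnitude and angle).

Γ ≈ 0.545 ∠ 6.55°

Γ = (Z_L − Z_0)/(Z_L + Z_0) = (664.5 + j169.3)/(1246 + j169.3)
|Γ| = 686/1260 = 0.545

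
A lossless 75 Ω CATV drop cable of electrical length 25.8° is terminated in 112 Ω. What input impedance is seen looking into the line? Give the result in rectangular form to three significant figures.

tan(βl) = tan(25.8°) = 0.483
Z_in = Z_0·(Z_L + jZ_0·tanβl)/(Z_0 + jZ_L·tanβl)
     = 75·(112 + j36.3)/(75 + j54.1)

Z_in ≈ 90.8 − j29.3 Ω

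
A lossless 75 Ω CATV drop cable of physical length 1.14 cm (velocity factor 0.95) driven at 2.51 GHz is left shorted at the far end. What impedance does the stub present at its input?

Z_in ≈ +j54.8 Ω

λ = v/f = 0.95·c / 2.51 GHz = 0.114 m
βl = 2π·l/λ = 2π × 0.1 = 36.1°
tan(βl) = 0.73
For a shorted stub, Z_in = jZ_0·tan(βl)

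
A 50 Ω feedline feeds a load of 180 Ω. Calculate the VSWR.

VSWR ≈ 3.6

Γ = (180 − 50)/(180 + 50) = 0.565
VSWR = (1 + 0.565)/(1 − 0.565)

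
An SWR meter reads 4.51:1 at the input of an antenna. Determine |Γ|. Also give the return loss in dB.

|Γ| = (S − 1)/(S + 1) = (4.51 − 1)/(4.51 + 1) = 3.51/5.51
RL = −20·log₁₀|Γ| = −20·log₁₀(0.637)

|Γ| ≈ 0.637; return loss ≈ 3.92 dB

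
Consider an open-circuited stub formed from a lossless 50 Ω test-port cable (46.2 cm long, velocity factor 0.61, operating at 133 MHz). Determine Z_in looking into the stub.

Z_in ≈ +j29.9 Ω

λ = v/f = 0.61·c / 133 MHz = 1.38 m
βl = 2π·l/λ = 2π × 0.336 = 121°
tan(βl) = -1.67
For an open-circuited stub, Z_in = −jZ_0·cot(βl) = −jZ_0/tan(βl)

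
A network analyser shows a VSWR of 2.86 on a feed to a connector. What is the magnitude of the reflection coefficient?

|Γ| = (S − 1)/(S + 1) = (2.86 − 1)/(2.86 + 1) = 1.86/3.86

|Γ| ≈ 0.482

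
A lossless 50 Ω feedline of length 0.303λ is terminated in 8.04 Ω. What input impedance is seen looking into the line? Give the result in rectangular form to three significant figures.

βl = 2π × 0.303 = 109°
tan(βl) = tan(109°) = -2.89
Z_in = Z_0·(Z_L + jZ_0·tanβl)/(Z_0 + jZ_L·tanβl)
     = 50·(8.04 − j145)/(50 − j23.2)

Z_in ≈ 61.9 − j116 Ω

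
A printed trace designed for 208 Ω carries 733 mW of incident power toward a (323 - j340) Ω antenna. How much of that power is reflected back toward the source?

P_reflected ≈ 238 mW

|Γ| = |(115 − j340)/(531 − j340)| = 0.569
|Γ|² = 0.324
P_refl = |Γ|²·P_inc = 238 mW, P_del = (1 − |Γ|²)·P_inc = 495 mW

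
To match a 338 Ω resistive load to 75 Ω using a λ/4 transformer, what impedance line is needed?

Z_qwt = √(Z_0·R_L) = √(75 × 338) = √25350

Z_qwt ≈ 159 Ω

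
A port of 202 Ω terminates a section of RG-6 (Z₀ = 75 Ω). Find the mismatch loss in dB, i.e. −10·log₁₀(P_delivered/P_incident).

mismatch loss ≈ 1.02 dB

Γ = (202 − 75)/(202 + 75) = 0.458
|Γ|² = 0.21, so P_del/P_inc = 1 − |Γ|² = 0.79
ML = −10·log₁₀(1 − |Γ|²)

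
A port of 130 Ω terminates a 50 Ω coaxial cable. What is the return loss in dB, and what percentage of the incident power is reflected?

RL ≈ 7.04 dB; 19.8% of incident power reflected

Γ = (130 − 50)/(130 + 50) = 0.444
RL = −20·log₁₀(0.444) = 7.04 dB
P_refl/P_inc = |Γ|² = 0.198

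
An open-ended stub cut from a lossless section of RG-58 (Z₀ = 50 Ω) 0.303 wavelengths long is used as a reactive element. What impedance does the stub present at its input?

Z_in ≈ +j17.3 Ω

βl = 2π × 0.303 = 109°
tan(βl) = -2.89
For an open-ended stub, Z_in = −jZ_0·cot(βl) = −jZ_0/tan(βl)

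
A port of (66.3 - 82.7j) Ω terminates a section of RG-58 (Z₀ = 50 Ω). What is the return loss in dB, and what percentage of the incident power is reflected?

RL ≈ 4.57 dB; 34.9% of incident power reflected

Γ = (16.3 − j82.7)/(116.3 − j82.7), |Γ| = 0.591
RL = −20·log₁₀(0.591) = 4.57 dB
P_refl/P_inc = |Γ|² = 0.349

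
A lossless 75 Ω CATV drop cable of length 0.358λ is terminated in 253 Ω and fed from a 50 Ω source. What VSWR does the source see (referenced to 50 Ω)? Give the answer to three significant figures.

VSWR ≈ 3.41

βl = 2π × 0.358 = 129°
tan(βl) = -1.24
Z_in = Z_0·(Z_L + jZ_0·tanβl)/(Z_0 + jZ_L·tanβl) = 34.7 + j52.2 Ω
Γ_s = (Z_in − Z_s)/(Z_in + Z_s) = (-15.3 + j52.2)/(84.7 + j52.2), |Γ_s| = 0.547
VSWR = (1 + |Γ_s|)/(1 − |Γ_s|)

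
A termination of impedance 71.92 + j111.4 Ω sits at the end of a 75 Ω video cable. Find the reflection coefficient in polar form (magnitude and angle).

Γ ≈ 0.604 ∠ 54.4°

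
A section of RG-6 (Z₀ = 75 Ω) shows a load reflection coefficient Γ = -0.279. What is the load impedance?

Z_L = Z_0·(1 + Γ)/(1 − Γ) = 75·(0.721)/(1.28)

Z_L ≈ 42.3 Ω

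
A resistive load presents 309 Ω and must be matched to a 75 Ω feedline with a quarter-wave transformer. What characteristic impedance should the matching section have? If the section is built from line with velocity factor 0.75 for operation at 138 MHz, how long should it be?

Z_qwt ≈ 152 Ω; length ≈ 40.8 cm

Z_qwt = √(Z_0·R_L) = √(75 × 309) = √23180
λ = 0.75·c/f = 1.63 m, so l = λ/4 = 0.408 m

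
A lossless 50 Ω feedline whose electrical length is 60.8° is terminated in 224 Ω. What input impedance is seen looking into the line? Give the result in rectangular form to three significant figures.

tan(βl) = tan(60.8°) = 1.79
Z_in = Z_0·(Z_L + jZ_0·tanβl)/(Z_0 + jZ_L·tanβl)
     = 50·(224 + j89.5)/(50 + j401)

Z_in ≈ 14.4 − j26.1 Ω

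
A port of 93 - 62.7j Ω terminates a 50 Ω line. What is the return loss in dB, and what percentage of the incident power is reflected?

Γ = (43 − j62.7)/(143 − j62.7), |Γ| = 0.487
RL = −20·log₁₀(0.487) = 6.25 dB
P_refl/P_inc = |Γ|² = 0.237

RL ≈ 6.25 dB; 23.7% of incident power reflected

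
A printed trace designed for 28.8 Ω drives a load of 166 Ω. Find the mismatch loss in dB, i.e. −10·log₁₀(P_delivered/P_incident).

mismatch loss ≈ 2.98 dB

Γ = (166 − 28.8)/(166 + 28.8) = 0.704
|Γ|² = 0.496, so P_del/P_inc = 1 − |Γ|² = 0.504
ML = −10·log₁₀(1 − |Γ|²)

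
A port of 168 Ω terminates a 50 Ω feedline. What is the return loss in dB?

RL ≈ 5.33 dB

Γ = (168 − 50)/(168 + 50) = 0.541
RL = −20·log₁₀|Γ| = −20·log₁₀(0.541)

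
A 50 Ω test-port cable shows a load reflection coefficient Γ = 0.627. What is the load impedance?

Z_L ≈ 218 Ω

Z_L = Z_0·(1 + Γ)/(1 − Γ) = 50·(1.63)/(0.373)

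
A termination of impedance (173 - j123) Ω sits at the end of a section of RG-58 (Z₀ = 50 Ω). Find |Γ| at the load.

|Γ| ≈ 0.683

Γ = (Z_L − Z_0)/(Z_L + Z_0) = (123 − j123)/(223 − j123)
|Γ| = 174/255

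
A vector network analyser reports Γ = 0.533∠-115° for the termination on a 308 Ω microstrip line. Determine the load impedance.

Z_L ≈ 127 − j172 Ω

Z_L = Z_0·(1 + Γ)/(1 − Γ) = 308·(0.775 − j0.483)/(1.23 + j0.483)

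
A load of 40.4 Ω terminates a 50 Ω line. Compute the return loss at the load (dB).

RL ≈ 19.5 dB

Γ = (40.4 − 50)/(40.4 + 50) = -0.106
RL = −20·log₁₀|Γ| = −20·log₁₀(0.106)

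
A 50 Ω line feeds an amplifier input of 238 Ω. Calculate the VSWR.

VSWR ≈ 4.76

For a purely resistive load, VSWR = R_L/Z_0 or Z_0/R_L (whichever > 1) = 238/50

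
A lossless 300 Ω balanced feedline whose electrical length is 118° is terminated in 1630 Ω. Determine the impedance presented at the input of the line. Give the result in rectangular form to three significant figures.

Z_in ≈ 70.2 + j153 Ω

tan(βl) = tan(118°) = -1.88
Z_in = Z_0·(Z_L + jZ_0·tanβl)/(Z_0 + jZ_L·tanβl)
     = 300·(1630 − j564)/(300 − j3070)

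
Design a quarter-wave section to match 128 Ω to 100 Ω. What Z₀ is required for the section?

Z_qwt ≈ 113 Ω

Z_qwt = √(Z_0·R_L) = √(100 × 128) = √12800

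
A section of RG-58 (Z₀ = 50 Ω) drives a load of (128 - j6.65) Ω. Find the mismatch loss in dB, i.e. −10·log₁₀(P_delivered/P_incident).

mismatch loss ≈ 0.932 dB

Γ = (78 − j6.65)/(178 − j6.65), |Γ| = 0.439
|Γ|² = 0.193, so P_del/P_inc = 1 − |Γ|² = 0.807
ML = −10·log₁₀(1 − |Γ|²)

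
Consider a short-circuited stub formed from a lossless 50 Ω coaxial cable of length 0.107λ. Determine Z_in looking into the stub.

Z_in ≈ +j39.8 Ω

βl = 2π × 0.107 = 38.5°
tan(βl) = 0.796
For a short-circuited stub, Z_in = jZ_0·tan(βl)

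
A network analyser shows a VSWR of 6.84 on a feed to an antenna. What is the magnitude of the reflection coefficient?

|Γ| ≈ 0.745

|Γ| = (S − 1)/(S + 1) = (6.84 − 1)/(6.84 + 1) = 5.84/7.84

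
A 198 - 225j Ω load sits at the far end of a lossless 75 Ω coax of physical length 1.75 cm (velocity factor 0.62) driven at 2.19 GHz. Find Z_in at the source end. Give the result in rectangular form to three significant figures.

Z_in ≈ 12.1 − j6.27 Ω

λ = v/f = 0.62·c / 2.19 GHz = 0.0849 m
βl = 2π·l/λ = 2π × 0.206 = 74.2°
tan(βl) = tan(74.2°) = 3.53
Z_in = Z_0·(Z_L + jZ_0·tanβl)/(Z_0 + jZ_L·tanβl)
     = 75·(198 + j39.6)/(869 + j699)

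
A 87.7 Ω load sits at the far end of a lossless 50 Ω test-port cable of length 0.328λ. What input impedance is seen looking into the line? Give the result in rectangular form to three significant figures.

Z_in ≈ 33.5 + j16.5 Ω

βl = 2π × 0.328 = 118°
tan(βl) = tan(118°) = -1.87
Z_in = Z_0·(Z_L + jZ_0·tanβl)/(Z_0 + jZ_L·tanβl)
     = 50·(87.7 − j93.7)/(50 − j164)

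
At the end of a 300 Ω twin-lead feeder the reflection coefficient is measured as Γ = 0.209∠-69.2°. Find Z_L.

Z_L ≈ 320 − j131 Ω

Z_L = Z_0·(1 + Γ)/(1 − Γ) = 300·(1.07 − j0.195)/(0.926 + j0.195)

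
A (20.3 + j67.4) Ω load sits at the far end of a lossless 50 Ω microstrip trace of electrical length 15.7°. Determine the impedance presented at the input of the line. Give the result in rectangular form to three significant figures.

tan(βl) = tan(15.7°) = 0.281
Z_in = Z_0·(Z_L + jZ_0·tanβl)/(Z_0 + jZ_L·tanβl)
     = 50·(20.3 + j81.5)/(31.1 + j5.71)

Z_in ≈ 54.9 + j121 Ω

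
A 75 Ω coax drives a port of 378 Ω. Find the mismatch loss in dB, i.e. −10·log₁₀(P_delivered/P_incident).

mismatch loss ≈ 2.58 dB

Γ = (378 − 75)/(378 + 75) = 0.669
|Γ|² = 0.447, so P_del/P_inc = 1 − |Γ|² = 0.553
ML = −10·log₁₀(1 − |Γ|²)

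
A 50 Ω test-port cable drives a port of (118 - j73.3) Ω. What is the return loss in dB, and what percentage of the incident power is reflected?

RL ≈ 5.26 dB; 29.8% of incident power reflected

Γ = (68 − j73.3)/(168 − j73.3), |Γ| = 0.545
RL = −20·log₁₀(0.545) = 5.26 dB
P_refl/P_inc = |Γ|² = 0.298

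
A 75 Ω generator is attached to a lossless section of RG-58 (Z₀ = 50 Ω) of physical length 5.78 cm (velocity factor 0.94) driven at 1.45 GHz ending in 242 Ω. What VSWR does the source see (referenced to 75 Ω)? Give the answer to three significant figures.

VSWR ≈ 6.92

λ = v/f = 0.94·c / 1.45 GHz = 0.194 m
βl = 2π·l/λ = 2π × 0.297 = 107°
tan(βl) = -3.27
Z_in = Z_0·(Z_L + jZ_0·tanβl)/(Z_0 + jZ_L·tanβl) = 11.3 + j14.6 Ω
Γ_s = (Z_in − Z_s)/(Z_in + Z_s) = (-63.7 + j14.6)/(86.3 + j14.6), |Γ_s| = 0.748
VSWR = (1 + |Γ_s|)/(1 − |Γ_s|)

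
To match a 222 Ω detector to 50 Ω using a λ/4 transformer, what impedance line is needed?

Z_qwt ≈ 105 Ω

Z_qwt = √(Z_0·R_L) = √(50 × 222) = √11100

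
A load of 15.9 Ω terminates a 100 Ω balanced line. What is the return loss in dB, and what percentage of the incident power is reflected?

Γ = (15.9 − 100)/(15.9 + 100) = -0.726
RL = −20·log₁₀(0.726) = 2.79 dB
P_refl/P_inc = |Γ|² = 0.527

RL ≈ 2.79 dB; 52.7% of incident power reflected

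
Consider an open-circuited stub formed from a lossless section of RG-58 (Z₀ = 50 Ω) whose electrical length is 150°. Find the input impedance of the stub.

tan(βl) = -0.577
For an open-circuited stub, Z_in = −jZ_0·cot(βl) = −jZ_0/tan(βl)

Z_in ≈ +j86.6 Ω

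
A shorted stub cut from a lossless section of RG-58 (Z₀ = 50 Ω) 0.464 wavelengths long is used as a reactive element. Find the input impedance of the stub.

Z_in ≈ −j11.5 Ω

βl = 2π × 0.464 = 167°
tan(βl) = -0.23
For a shorted stub, Z_in = jZ_0·tan(βl)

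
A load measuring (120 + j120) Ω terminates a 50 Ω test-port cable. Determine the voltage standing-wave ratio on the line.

VSWR ≈ 5.02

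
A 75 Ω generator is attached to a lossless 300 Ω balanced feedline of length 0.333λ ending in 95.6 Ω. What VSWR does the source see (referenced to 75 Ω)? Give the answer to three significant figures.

βl = 2π × 0.333 = 120°
tan(βl) = -1.74
Z_in = Z_0·(Z_L + jZ_0·tanβl)/(Z_0 + jZ_L·tanβl) = 295 − j359 Ω
Γ_s = (Z_in − Z_s)/(Z_in + Z_s) = (220 − j359)/(370 − j359), |Γ_s| = 0.817
VSWR = (1 + |Γ_s|)/(1 − |Γ_s|)

VSWR ≈ 9.91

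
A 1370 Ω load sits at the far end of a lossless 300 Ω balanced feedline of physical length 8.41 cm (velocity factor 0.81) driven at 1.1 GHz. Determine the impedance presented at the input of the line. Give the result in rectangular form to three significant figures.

Z_in ≈ 134 + j291 Ω

λ = v/f = 0.81·c / 1.1 GHz = 0.221 m
βl = 2π·l/λ = 2π × 0.381 = 137°
tan(βl) = tan(137°) = -0.931
Z_in = Z_0·(Z_L + jZ_0·tanβl)/(Z_0 + jZ_L·tanβl)
     = 300·(1370 − j279)/(300 − j1280)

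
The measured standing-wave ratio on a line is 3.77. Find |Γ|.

|Γ| ≈ 0.581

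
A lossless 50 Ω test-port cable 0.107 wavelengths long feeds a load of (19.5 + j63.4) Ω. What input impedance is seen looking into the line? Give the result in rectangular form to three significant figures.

Z_in ≈ 330 − j72.7 Ω

βl = 2π × 0.107 = 38.5°
tan(βl) = tan(38.5°) = 0.796
Z_in = Z_0·(Z_L + jZ_0·tanβl)/(Z_0 + jZ_L·tanβl)
     = 50·(19.5 + j103)/(-0.467 + j15.5)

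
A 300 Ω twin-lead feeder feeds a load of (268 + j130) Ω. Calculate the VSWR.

Γ = (Z_L − Z_0)/(Z_L + Z_0) = (-32 + j130)/(568 + j130)
|Γ| = 134/583 = 0.23
VSWR = (1 + |Γ|)/(1 − |Γ|) = 1.23/0.77

VSWR ≈ 1.6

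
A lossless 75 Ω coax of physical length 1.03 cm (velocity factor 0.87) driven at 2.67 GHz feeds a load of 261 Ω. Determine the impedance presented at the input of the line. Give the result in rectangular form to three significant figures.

Z_in ≈ 50.2 − j77.7 Ω

λ = v/f = 0.87·c / 2.67 GHz = 0.0978 m
βl = 2π·l/λ = 2π × 0.105 = 37.9°
tan(βl) = tan(37.9°) = 0.779
Z_in = Z_0·(Z_L + jZ_0·tanβl)/(Z_0 + jZ_L·tanβl)
     = 75·(261 + j58.5)/(75 + j203)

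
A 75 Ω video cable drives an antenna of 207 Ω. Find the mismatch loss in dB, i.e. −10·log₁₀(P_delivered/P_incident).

mismatch loss ≈ 1.07 dB

Γ = (207 − 75)/(207 + 75) = 0.468
|Γ|² = 0.219, so P_del/P_inc = 1 − |Γ|² = 0.781
ML = −10·log₁₀(1 − |Γ|²)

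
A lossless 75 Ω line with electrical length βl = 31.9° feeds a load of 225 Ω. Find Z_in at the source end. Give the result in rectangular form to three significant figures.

Z_in ≈ 69.6 − j83.2 Ω

tan(βl) = tan(31.9°) = 0.622
Z_in = Z_0·(Z_L + jZ_0·tanβl)/(Z_0 + jZ_L·tanβl)
     = 75·(225 + j46.7)/(75 + j140)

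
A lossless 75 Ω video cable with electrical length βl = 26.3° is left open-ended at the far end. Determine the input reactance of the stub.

tan(βl) = 0.494
For an open-ended stub, Z_in = −jZ_0·cot(βl) = −jZ_0/tan(βl)

X_in ≈ -152 Ω (capacitive)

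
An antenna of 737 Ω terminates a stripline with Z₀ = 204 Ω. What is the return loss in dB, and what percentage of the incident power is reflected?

Γ = (737 − 204)/(737 + 204) = 0.566
RL = −20·log₁₀(0.566) = 4.94 dB
P_refl/P_inc = |Γ|² = 0.321

RL ≈ 4.94 dB; 32.1% of incident power reflected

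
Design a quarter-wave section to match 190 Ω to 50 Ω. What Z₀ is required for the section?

Z_qwt = √(Z_0·R_L) = √(50 × 190) = √9500

Z_qwt ≈ 97.5 Ω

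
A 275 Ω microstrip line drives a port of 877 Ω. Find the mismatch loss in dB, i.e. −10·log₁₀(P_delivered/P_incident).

Γ = (877 − 275)/(877 + 275) = 0.523
|Γ|² = 0.273, so P_del/P_inc = 1 − |Γ|² = 0.727
ML = −10·log₁₀(1 − |Γ|²)

mismatch loss ≈ 1.39 dB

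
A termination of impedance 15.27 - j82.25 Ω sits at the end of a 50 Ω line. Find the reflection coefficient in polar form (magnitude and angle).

Γ = (Z_L − Z_0)/(Z_L + Z_0) = (-34.73 − j82.25)/(65.27 − j82.25)
|Γ| = 89.3/105 = 0.85

Γ ≈ 0.85 ∠ -61.3°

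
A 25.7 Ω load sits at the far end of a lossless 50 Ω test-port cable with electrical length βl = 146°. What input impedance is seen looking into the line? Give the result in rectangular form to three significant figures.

tan(βl) = tan(146°) = -0.675
Z_in = Z_0·(Z_L + jZ_0·tanβl)/(Z_0 + jZ_L·tanβl)
     = 50·(25.7 − j33.7)/(50 − j17.3)

Z_in ≈ 33.4 − j22.2 Ω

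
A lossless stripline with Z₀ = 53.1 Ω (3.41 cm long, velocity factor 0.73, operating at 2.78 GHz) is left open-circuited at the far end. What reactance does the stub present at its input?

λ = v/f = 0.73·c / 2.78 GHz = 0.0788 m
βl = 2π·l/λ = 2π × 0.433 = 156°
tan(βl) = -0.449
For an open-circuited stub, Z_in = −jZ_0·cot(βl) = −jZ_0/tan(βl)

X_in ≈ 118 Ω (inductive)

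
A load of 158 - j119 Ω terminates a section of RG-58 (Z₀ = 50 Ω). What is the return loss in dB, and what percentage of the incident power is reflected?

Γ = (108 − j119)/(208 − j119), |Γ| = 0.671
RL = −20·log₁₀(0.671) = 3.47 dB
P_refl/P_inc = |Γ|² = 0.45

RL ≈ 3.47 dB; 45% of incident power reflected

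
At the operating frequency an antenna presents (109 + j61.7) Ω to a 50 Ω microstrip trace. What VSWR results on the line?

Γ = (Z_L − Z_0)/(Z_L + Z_0) = (59 + j61.7)/(159 + j61.7)
|Γ| = 85.4/171 = 0.501
VSWR = (1 + |Γ|)/(1 − |Γ|) = 1.5/0.499

VSWR ≈ 3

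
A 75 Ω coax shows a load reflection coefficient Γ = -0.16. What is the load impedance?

Z_L = Z_0·(1 + Γ)/(1 − Γ) = 75·(0.84)/(1.16)

Z_L ≈ 54.3 Ω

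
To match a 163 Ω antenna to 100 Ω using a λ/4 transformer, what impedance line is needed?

Z_qwt = √(Z_0·R_L) = √(100 × 163) = √16300

Z_qwt ≈ 128 Ω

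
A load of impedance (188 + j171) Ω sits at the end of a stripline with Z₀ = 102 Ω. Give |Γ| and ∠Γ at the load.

Γ ≈ 0.569 ∠ 32.8°

Γ = (Z_L − Z_0)/(Z_L + Z_0) = (86 + j171)/(290 + j171)
|Γ| = 191/337 = 0.569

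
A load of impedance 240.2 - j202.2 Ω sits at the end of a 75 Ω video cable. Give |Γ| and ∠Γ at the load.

Γ ≈ 0.697 ∠ -18.1°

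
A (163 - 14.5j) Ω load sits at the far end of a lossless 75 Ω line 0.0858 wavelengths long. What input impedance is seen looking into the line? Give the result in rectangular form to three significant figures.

Z_in ≈ 75.4 − j60.7 Ω

βl = 2π × 0.0858 = 30.9°
tan(βl) = tan(30.9°) = 0.598
Z_in = Z_0·(Z_L + jZ_0·tanβl)/(Z_0 + jZ_L·tanβl)
     = 75·(163 + j30.4)/(83.7 + j97.5)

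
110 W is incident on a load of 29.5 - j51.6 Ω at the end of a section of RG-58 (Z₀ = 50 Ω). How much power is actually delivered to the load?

P_delivered ≈ 72.2 W

|Γ| = |(-20.5 − j51.6)/(79.5 − j51.6)| = 0.586
|Γ|² = 0.343
P_refl = |Γ|²·P_inc = 37.8 W, P_del = (1 − |Γ|²)·P_inc = 72.2 W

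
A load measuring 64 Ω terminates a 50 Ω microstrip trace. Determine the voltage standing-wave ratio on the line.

VSWR ≈ 1.28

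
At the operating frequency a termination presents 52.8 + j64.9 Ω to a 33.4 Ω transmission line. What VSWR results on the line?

Γ = (Z_L − Z_0)/(Z_L + Z_0) = (19.4 + j64.9)/(86.2 + j64.9)
|Γ| = 67.7/108 = 0.628
VSWR = (1 + |Γ|)/(1 − |Γ|) = 1.63/0.372

VSWR ≈ 4.37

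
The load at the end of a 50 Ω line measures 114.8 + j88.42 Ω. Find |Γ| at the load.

Γ = (Z_L − Z_0)/(Z_L + Z_0) = (64.8 + j88.42)/(164.8 + j88.42)
|Γ| = 110/187

|Γ| ≈ 0.586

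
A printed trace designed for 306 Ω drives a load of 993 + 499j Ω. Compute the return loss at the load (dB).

RL ≈ 4.29 dB

Γ = (687 + j499)/(1299 + j499), |Γ| = 0.61
RL = −20·log₁₀|Γ| = −20·log₁₀(0.61)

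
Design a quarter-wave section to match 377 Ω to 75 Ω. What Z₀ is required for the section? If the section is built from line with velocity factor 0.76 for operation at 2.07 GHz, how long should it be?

Z_qwt = √(Z_0·R_L) = √(75 × 377) = √28280
λ = 0.76·c/f = 0.11 m, so l = λ/4 = 0.0275 m

Z_qwt ≈ 168 Ω; length ≈ 2.75 cm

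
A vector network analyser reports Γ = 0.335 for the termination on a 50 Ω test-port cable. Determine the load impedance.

Z_L = Z_0·(1 + Γ)/(1 − Γ) = 50·(1.33)/(0.665)

Z_L ≈ 100 Ω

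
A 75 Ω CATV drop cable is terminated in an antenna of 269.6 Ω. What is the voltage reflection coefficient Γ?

Γ = 0.565

Γ = (Z_L − Z_0)/(Z_L + Z_0) = (269.6 − 75)/(269.6 + 75) = 194.6/344.6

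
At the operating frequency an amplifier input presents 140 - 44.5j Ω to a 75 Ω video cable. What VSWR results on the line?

VSWR ≈ 2.12

Γ = (Z_L − Z_0)/(Z_L + Z_0) = (65 − j44.5)/(215 − j44.5)
|Γ| = 78.8/220 = 0.359
VSWR = (1 + |Γ|)/(1 − |Γ|) = 1.36/0.641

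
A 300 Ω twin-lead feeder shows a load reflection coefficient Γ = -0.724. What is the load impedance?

Z_L ≈ 48 Ω

Z_L = Z_0·(1 + Γ)/(1 − Γ) = 300·(0.276)/(1.72)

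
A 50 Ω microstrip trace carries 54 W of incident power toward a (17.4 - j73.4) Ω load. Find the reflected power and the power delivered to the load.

P_reflected ≈ 35.1 W; P_delivered ≈ 18.9 W

|Γ| = |(-32.6 − j73.4)/(67.4 − j73.4)| = 0.806
|Γ|² = 0.65
P_refl = |Γ|²·P_inc = 35.1 W, P_del = (1 − |Γ|²)·P_inc = 18.9 W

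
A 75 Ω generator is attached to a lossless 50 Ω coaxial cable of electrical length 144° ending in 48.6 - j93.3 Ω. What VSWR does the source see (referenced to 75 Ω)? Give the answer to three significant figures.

tan(βl) = -0.727
Z_in = Z_0·(Z_L + jZ_0·tanβl)/(Z_0 + jZ_L·tanβl) = 119 + j129 Ω
Γ_s = (Z_in − Z_s)/(Z_in + Z_s) = (43.8 + j129)/(194 + j129), |Γ_s| = 0.584
VSWR = (1 + |Γ_s|)/(1 − |Γ_s|)

VSWR ≈ 3.81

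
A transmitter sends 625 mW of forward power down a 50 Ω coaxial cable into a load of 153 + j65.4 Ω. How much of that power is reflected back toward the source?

P_reflected ≈ 205 mW

|Γ| = |(103 + j65.4)/(203 + j65.4)| = 0.572
|Γ|² = 0.327
P_refl = |Γ|²·P_inc = 205 mW, P_del = (1 − |Γ|²)·P_inc = 420 mW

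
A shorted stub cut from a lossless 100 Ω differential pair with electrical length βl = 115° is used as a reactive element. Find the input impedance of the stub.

tan(βl) = -2.14
For a shorted stub, Z_in = jZ_0·tan(βl)

Z_in ≈ −j214 Ω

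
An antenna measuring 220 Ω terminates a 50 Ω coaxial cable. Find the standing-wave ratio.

For a purely resistive load, VSWR = R_L/Z_0 or Z_0/R_L (whichever > 1) = 220/50

VSWR ≈ 4.4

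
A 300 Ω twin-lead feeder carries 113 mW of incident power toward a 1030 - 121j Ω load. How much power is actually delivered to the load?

P_delivered ≈ 78.3 mW

|Γ| = |(730 − j121)/(1330 − j121)| = 0.554
|Γ|² = 0.307
P_refl = |Γ|²·P_inc = 34.7 mW, P_del = (1 − |Γ|²)·P_inc = 78.3 mW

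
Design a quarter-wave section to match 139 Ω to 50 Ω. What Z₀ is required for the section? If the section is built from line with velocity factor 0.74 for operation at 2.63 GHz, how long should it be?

Z_qwt = √(Z_0·R_L) = √(50 × 139) = √6950
λ = 0.74·c/f = 0.0844 m, so l = λ/4 = 0.0211 m

Z_qwt ≈ 83.4 Ω; length ≈ 2.11 cm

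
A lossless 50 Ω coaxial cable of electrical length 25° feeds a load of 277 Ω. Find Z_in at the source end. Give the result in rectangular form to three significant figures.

tan(βl) = tan(25°) = 0.466
Z_in = Z_0·(Z_L + jZ_0·tanβl)/(Z_0 + jZ_L·tanβl)
     = 50·(277 + j23.3)/(50 + j129)

Z_in ≈ 43.9 − j90.2 Ω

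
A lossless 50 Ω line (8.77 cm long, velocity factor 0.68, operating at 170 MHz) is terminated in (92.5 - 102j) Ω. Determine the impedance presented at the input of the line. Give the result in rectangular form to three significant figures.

Z_in ≈ 23.6 − j49.2 Ω

λ = v/f = 0.68·c / 170 MHz = 1.2 m
βl = 2π·l/λ = 2π × 0.0731 = 26.3°
tan(βl) = tan(26.3°) = 0.494
Z_in = Z_0·(Z_L + jZ_0·tanβl)/(Z_0 + jZ_L·tanβl)
     = 50·(92.5 − j77.3)/(100 + j45.7)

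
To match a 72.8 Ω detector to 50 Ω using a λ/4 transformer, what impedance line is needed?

Z_qwt ≈ 60.3 Ω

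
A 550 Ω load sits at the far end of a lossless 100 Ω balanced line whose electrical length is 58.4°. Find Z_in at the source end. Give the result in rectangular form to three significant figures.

tan(βl) = tan(58.4°) = 1.63
Z_in = Z_0·(Z_L + jZ_0·tanβl)/(Z_0 + jZ_L·tanβl)
     = 100·(550 + j163)/(100 + j894)

Z_in ≈ 24.8 − j58.8 Ω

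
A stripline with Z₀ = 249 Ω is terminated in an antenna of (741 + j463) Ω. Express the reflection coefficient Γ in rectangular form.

Γ = (Z_L − Z_0)/(Z_L + Z_0) = (492 + j463)/(990 + j463)

Γ ≈ 0.587 + j0.193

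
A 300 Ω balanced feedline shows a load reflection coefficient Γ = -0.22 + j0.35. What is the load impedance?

Z_L ≈ 154 + j130 Ω

Z_L = Z_0·(1 + Γ)/(1 − Γ) = 300·(0.78 + j0.35)/(1.22 − j0.35)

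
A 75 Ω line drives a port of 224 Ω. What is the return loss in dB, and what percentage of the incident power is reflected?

Γ = (224 − 75)/(224 + 75) = 0.498
RL = −20·log₁₀(0.498) = 6.05 dB
P_refl/P_inc = |Γ|² = 0.248

RL ≈ 6.05 dB; 24.8% of incident power reflected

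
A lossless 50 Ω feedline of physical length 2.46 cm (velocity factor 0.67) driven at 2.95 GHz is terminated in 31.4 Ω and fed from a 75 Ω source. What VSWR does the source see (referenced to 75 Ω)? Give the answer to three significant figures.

VSWR ≈ 1.77

λ = v/f = 0.67·c / 2.95 GHz = 0.0681 m
βl = 2π·l/λ = 2π × 0.361 = 130°
tan(βl) = -1.19
Z_in = Z_0·(Z_L + jZ_0·tanβl)/(Z_0 + jZ_L·tanβl) = 48.7 − j23.1 Ω
Γ_s = (Z_in − Z_s)/(Z_in + Z_s) = (-26.3 − j23.1)/(124 − j23.1), |Γ_s| = 0.278
VSWR = (1 + |Γ_s|)/(1 − |Γ_s|)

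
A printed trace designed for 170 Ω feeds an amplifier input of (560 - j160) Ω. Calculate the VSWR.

VSWR ≈ 3.59

Γ = (Z_L − Z_0)/(Z_L + Z_0) = (390 − j160)/(730 − j160)
|Γ| = 422/747 = 0.564
VSWR = (1 + |Γ|)/(1 − |Γ|) = 1.56/0.436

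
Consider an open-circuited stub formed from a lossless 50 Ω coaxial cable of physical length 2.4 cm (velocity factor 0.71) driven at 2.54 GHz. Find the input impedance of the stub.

λ = v/f = 0.71·c / 2.54 GHz = 0.0839 m
βl = 2π·l/λ = 2π × 0.286 = 103°
tan(βl) = -4.32
For an open-circuited stub, Z_in = −jZ_0·cot(βl) = −jZ_0/tan(βl)

Z_in ≈ +j11.6 Ω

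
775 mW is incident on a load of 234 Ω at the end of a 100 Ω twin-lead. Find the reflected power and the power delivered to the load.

P_reflected ≈ 125 mW; P_delivered ≈ 650 mW

Γ = (234 − 100)/(234 + 100) = 0.401
|Γ|² = 0.161
P_refl = |Γ|²·P_inc = 125 mW, P_del = (1 − |Γ|²)·P_inc = 650 mW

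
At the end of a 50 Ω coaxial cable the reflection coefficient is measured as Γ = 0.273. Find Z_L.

Z_L ≈ 87.6 Ω

Z_L = Z_0·(1 + Γ)/(1 − Γ) = 50·(1.27)/(0.727)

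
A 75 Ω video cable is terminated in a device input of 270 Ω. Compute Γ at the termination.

Γ = 0.565

Γ = (Z_L − Z_0)/(Z_L + Z_0) = (270 − 75)/(270 + 75) = 195/345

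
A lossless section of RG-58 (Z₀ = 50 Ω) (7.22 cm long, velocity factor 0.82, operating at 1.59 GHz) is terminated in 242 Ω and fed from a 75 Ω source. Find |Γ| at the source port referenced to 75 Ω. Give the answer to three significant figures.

λ = v/f = 0.82·c / 1.59 GHz = 0.155 m
βl = 2π·l/λ = 2π × 0.467 = 168°
tan(βl) = -0.213
Z_in = Z_0·(Z_L + jZ_0·tanβl)/(Z_0 + jZ_L·tanβl) = 123 + j116 Ω
Γ_s = (Z_in − Z_s)/(Z_in + Z_s) = (47.9 + j116)/(198 + j116), |Γ_s| = 0.547

|Γ| ≈ 0.547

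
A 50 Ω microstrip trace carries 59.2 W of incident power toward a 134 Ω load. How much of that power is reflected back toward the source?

P_reflected ≈ 12.3 W

Γ = (134 − 50)/(134 + 50) = 0.457
|Γ|² = 0.208
P_refl = |Γ|²·P_inc = 12.3 W, P_del = (1 − |Γ|²)·P_inc = 46.9 W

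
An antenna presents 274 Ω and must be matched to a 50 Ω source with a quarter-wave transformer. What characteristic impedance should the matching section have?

Z_qwt = √(Z_0·R_L) = √(50 × 274) = √13700

Z_qwt ≈ 117 Ω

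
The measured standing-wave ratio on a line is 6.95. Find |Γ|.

|Γ| = (S − 1)/(S + 1) = (6.95 − 1)/(6.95 + 1) = 5.95/7.95

|Γ| ≈ 0.748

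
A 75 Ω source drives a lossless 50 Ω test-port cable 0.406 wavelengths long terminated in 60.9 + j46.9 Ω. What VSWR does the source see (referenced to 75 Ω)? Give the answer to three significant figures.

βl = 2π × 0.406 = 146°
tan(βl) = -0.67
Z_in = Z_0·(Z_L + jZ_0·tanβl)/(Z_0 + jZ_L·tanβl) = 26.6 + j21.5 Ω
Γ_s = (Z_in − Z_s)/(Z_in + Z_s) = (-48.4 + j21.5)/(102 + j21.5), |Γ_s| = 0.51
VSWR = (1 + |Γ_s|)/(1 − |Γ_s|)

VSWR ≈ 3.08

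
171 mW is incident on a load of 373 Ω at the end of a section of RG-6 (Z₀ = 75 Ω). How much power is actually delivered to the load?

P_delivered ≈ 95.3 mW

Γ = (373 − 75)/(373 + 75) = 0.665
|Γ|² = 0.442
P_refl = |Γ|²·P_inc = 75.7 mW, P_del = (1 − |Γ|²)·P_inc = 95.3 mW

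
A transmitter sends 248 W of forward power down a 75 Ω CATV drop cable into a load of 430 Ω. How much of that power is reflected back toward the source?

Γ = (430 − 75)/(430 + 75) = 0.703
|Γ|² = 0.494
P_refl = |Γ|²·P_inc = 123 W, P_del = (1 − |Γ|²)·P_inc = 125 W

P_reflected ≈ 123 W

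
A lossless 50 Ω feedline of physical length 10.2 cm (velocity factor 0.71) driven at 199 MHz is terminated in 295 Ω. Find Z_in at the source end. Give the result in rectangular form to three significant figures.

λ = v/f = 0.71·c / 199 MHz = 1.07 m
βl = 2π·l/λ = 2π × 0.0953 = 34.3°
tan(βl) = tan(34.3°) = 0.682
Z_in = Z_0·(Z_L + jZ_0·tanβl)/(Z_0 + jZ_L·tanβl)
     = 50·(295 + j34.1)/(50 + j201)

Z_in ≈ 25.1 − j67 Ω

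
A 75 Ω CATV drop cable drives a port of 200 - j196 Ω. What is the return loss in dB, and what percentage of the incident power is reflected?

RL ≈ 3.24 dB; 47.4% of incident power reflected

Γ = (125 − j196)/(275 − j196), |Γ| = 0.688
RL = −20·log₁₀(0.688) = 3.24 dB
P_refl/P_inc = |Γ|² = 0.474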